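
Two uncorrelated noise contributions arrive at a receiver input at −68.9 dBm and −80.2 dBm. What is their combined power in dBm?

−68.6 dBm

Convert to linear, add, convert back:
P₁ = 1.29×10⁻¹⁰ W, P₂ = 9.55×10⁻¹² W
P_tot = 1.38×10⁻¹⁰ W → 10 log₁₀(P_tot / 10⁻³) = −68.6 dBm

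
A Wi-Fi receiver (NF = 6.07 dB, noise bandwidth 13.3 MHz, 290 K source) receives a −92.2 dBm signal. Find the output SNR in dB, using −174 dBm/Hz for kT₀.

Noise floor: N = −174 + 10 log₁₀(B) + NF
10 log₁₀(1.33×10⁷) = 71.24 dB
N = −174 + 71.24 + 6.07 = −96.69 dBm
SNR = P_sig − N = −92.2 − (−96.69) = 4.49 dB → 4.5 dB

4.5 dB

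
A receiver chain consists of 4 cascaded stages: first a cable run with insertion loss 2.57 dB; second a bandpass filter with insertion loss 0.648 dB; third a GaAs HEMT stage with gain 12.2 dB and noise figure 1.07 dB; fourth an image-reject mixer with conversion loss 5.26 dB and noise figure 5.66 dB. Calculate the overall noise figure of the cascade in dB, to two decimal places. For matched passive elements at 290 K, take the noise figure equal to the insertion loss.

Convert to linear (a loss of L dB is a gain of −L dB): F_i = 10^(NF_i/10), G_i = 10^(G_i,dB/10)
  Stage 1: F_1 = 10^(2.57/10) = 1.807, G_1 = 10^(−2.57/10) = 0.5534
  Stage 2: F_2 = 10^(0.648/10) = 1.161, G_2 = 10^(−0.648/10) = 0.8614
  Stage 3: F_3 = 10^(1.07/10) = 1.279, G_3 = 10^(12.2/10) = 16.60
  Stage 4: F_4 = 10^(5.66/10) = 3.681, G_4 = 10^(−5.26/10) = 0.2979
Friis cascade:
  F = 1.807 + (1.161 − 1)/0.5534 + (1.279 − 1)/0.4767 + (3.681 − 1)/7.910 = 3.023
NF = 10 log₁₀(3.023) = 4.80 dB

4.80 dB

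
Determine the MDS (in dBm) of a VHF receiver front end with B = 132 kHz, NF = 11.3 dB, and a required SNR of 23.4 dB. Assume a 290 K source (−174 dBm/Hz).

−88.1 dBm

Sensitivity = −174 + 10 log₁₀(B) + NF + SNR_min
= −174 + 51.21 + 11.3 + 23.4
= −88.09 dBm → −88.1 dBm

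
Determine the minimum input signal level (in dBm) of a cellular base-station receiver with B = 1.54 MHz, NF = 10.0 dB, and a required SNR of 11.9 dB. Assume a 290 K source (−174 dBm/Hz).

Sensitivity = −174 + 10 log₁₀(B) + NF + SNR_min
= −174 + 61.88 + 10.0 + 11.9
= −90.22 dBm → −90.2 dBm

−90.2 dBm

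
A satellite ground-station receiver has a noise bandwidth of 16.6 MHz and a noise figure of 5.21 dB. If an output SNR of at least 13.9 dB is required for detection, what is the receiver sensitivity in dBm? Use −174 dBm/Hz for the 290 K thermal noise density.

Sensitivity = −174 + 10 log₁₀(B) + NF + SNR_min
= −174 + 72.2 + 5.21 + 13.9
= −82.69 dBm → −82.7 dBm

−82.7 dBm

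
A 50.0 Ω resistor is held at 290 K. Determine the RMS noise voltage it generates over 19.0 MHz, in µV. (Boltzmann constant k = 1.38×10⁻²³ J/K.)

V_n = √(4kTRB)
4kTRB = 4 × 1.38×10⁻²³ × 290 × 5.00×10¹ × 1.90×10⁷ = 1.52×10⁻¹¹ V²
V_n = √(1.52×10⁻¹¹) = 3.90×10⁻⁶ V = 3.90 µV

3.90 µV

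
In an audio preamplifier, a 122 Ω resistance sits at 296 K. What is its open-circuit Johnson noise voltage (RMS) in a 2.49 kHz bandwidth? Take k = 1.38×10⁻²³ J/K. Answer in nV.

70.5 nV

V_n = √(4kTRB)
4kTRB = 4 × 1.38×10⁻²³ × 296 × 1.22×10² × 2.49×10³ = 4.96×10⁻¹⁵ V²
V_n = √(4.96×10⁻¹⁵) = 7.05×10⁻⁸ V = 70.5 nV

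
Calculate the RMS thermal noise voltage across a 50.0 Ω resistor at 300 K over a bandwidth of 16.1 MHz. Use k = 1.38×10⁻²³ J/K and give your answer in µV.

3.65 µV

V_n = √(4kTRB)
4kTRB = 4 × 1.38×10⁻²³ × 300 × 5.00×10¹ × 1.61×10⁷ = 1.33×10⁻¹¹ V²
V_n = √(1.33×10⁻¹¹) = 3.65×10⁻⁶ V = 3.65 µV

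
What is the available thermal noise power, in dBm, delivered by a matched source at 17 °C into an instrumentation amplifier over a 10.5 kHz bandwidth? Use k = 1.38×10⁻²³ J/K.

T = 17 °C + 273.15 = 290.15 K
P_n = kTB = 1.38×10⁻²³ × 290.15 × 1.05×10⁴ = 4.20×10⁻¹⁷ W
In dBm: 10 log₁₀(4.20×10⁻¹⁷ / 10⁻³) = −133.8 dBm

−133.8 dBm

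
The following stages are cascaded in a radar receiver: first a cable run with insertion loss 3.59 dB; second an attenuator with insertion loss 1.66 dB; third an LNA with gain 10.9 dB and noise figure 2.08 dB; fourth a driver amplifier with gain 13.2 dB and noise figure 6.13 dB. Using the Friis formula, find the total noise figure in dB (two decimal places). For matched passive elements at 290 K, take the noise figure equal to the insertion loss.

Convert to linear (a loss of L dB is a gain of −L dB): F_i = 10^(NF_i/10), G_i = 10^(G_i,dB/10)
  Stage 1: F_1 = 10^(3.59/10) = 2.286, G_1 = 10^(−3.59/10) = 0.4375
  Stage 2: F_2 = 10^(1.66/10) = 1.466, G_2 = 10^(−1.66/10) = 0.6823
  Stage 3: F_3 = 10^(2.08/10) = 1.614, G_3 = 10^(10.9/10) = 12.30
  Stage 4: F_4 = 10^(6.13/10) = 4.102, G_4 = 10^(13.2/10) = 20.89
Friis cascade:
  F = 2.286 + (1.466 − 1)/0.4375 + (1.614 − 1)/0.2985 + (4.102 − 1)/3.673 = 6.252
NF = 10 log₁₀(6.252) = 7.96 dB

7.96 dB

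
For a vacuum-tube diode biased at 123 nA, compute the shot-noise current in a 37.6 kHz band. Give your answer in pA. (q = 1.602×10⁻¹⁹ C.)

38.5 pA

I_n = √(2qI·B)
2qI·B = 2 × 1.602×10⁻¹⁹ × 1.23×10⁻⁷ × 3.76×10⁴ = 1.48×10⁻²¹ A²
I_n = √(1.48×10⁻²¹) = 3.85×10⁻¹¹ A = 38.5 pA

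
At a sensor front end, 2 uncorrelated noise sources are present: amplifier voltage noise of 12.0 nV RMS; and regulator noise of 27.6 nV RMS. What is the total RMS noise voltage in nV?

30.1 nV

Uncorrelated sources add in power (mean-square): V_tot = √(ΣV_i²)
V_tot = √[(1.20×10⁻⁸)² + (2.76×10⁻⁸)²] = 3.01×10⁻⁸ V = 30.1 nV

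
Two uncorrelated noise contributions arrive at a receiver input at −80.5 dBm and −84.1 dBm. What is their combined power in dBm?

−78.9 dBm

Convert to linear, add, convert back:
P₁ = 8.91×10⁻¹² W, P₂ = 3.89×10⁻¹² W
P_tot = 1.28×10⁻¹¹ W → 10 log₁₀(P_tot / 10⁻³) = −78.9 dBm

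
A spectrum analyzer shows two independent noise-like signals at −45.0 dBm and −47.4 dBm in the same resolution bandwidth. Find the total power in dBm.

Convert to linear, add, convert back:
P₁ = 3.16×10⁻⁸ W, P₂ = 1.82×10⁻⁸ W
P_tot = 4.98×10⁻⁸ W → 10 log₁₀(P_tot / 10⁻³) = −43.0 dBm

−43.0 dBm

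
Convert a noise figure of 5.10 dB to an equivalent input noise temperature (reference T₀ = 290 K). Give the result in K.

F = 10^(5.10/10) = 3.23594
T_e = (F − 1)·T₀ = (3.23594 − 1) × 290 = 648 K

648 K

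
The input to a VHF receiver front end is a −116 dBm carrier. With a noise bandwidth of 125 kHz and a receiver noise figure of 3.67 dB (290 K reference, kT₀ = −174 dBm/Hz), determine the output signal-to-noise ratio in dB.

Noise floor: N = −174 + 10 log₁₀(B) + NF
10 log₁₀(1.25×10⁵) = 50.97 dB
N = −174 + 50.97 + 3.67 = −119.36 dBm
SNR = P_sig − N = −116 − (−119.36) = 3.36 dB → 3.4 dB

3.4 dB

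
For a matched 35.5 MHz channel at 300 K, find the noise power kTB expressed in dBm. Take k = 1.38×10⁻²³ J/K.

P_n = kTB = 1.38×10⁻²³ × 300 × 3.55×10⁷ = 1.47×10⁻¹³ W
In dBm: 10 log₁₀(1.47×10⁻¹³ / 10⁻³) = −98.3 dBm

−98.3 dBm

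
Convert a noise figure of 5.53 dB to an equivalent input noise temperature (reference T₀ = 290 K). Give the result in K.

F = 10^(5.53/10) = 3.57273
T_e = (F − 1)·T₀ = (3.57273 − 1) × 290 = 746 K

746 K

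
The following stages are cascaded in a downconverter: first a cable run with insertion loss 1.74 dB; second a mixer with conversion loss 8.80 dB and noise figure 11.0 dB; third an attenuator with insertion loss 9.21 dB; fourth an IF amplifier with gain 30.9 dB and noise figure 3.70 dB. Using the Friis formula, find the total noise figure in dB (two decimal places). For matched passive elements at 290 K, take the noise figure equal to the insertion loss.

Convert to linear (a loss of L dB is a gain of −L dB): F_i = 10^(NF_i/10), G_i = 10^(G_i,dB/10)
  Stage 1: F_1 = 10^(1.74/10) = 1.493, G_1 = 10^(−1.74/10) = 0.6699
  Stage 2: F_2 = 10^(11.0/10) = 12.59, G_2 = 10^(−8.80/10) = 0.1318
  Stage 3: F_3 = 10^(9.21/10) = 8.337, G_3 = 10^(−9.21/10) = 0.1199
  Stage 4: F_4 = 10^(3.70/10) = 2.344, G_4 = 10^(30.9/10) = 1230
Friis cascade:
  F = 1.493 + (12.59 − 1)/0.6699 + (8.337 − 1)/0.08831 + (2.344 − 1)/0.01059 = 228.8
NF = 10 log₁₀(228.8) = 23.59 dB

23.59 dB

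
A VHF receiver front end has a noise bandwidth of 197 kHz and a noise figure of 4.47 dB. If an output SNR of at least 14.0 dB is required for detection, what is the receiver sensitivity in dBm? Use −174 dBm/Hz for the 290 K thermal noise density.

−102.6 dBm

Sensitivity = −174 + 10 log₁₀(B) + NF + SNR_min
= −174 + 52.94 + 4.47 + 14.0
= −102.59 dBm → −102.6 dBm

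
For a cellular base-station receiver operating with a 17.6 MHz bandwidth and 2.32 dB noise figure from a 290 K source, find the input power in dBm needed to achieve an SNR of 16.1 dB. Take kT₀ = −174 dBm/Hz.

Sensitivity = −174 + 10 log₁₀(B) + NF + SNR_min
= −174 + 72.46 + 2.32 + 16.1
= −83.12 dBm → −83.1 dBm

−83.1 dBm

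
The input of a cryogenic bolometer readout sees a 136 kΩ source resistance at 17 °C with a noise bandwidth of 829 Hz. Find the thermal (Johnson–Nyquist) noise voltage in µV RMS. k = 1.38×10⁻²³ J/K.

T = 17 °C + 273.15 = 290.15 K
V_n = √(4kTRB)
4kTRB = 4 × 1.38×10⁻²³ × 290.15 × 1.36×10⁵ × 8.29×10² = 1.81×10⁻¹² V²
V_n = √(1.81×10⁻¹²) = 1.34×10⁻⁶ V = 1.34 µV

1.34 µV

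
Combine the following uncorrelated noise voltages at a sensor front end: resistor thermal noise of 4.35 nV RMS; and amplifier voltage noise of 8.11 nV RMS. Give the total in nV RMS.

9.20 nV

Uncorrelated sources add in power (mean-square): V_tot = √(ΣV_i²)
V_tot = √[(4.35×10⁻⁹)² + (8.11×10⁻⁹)²] = 9.20×10⁻⁹ V = 9.20 nV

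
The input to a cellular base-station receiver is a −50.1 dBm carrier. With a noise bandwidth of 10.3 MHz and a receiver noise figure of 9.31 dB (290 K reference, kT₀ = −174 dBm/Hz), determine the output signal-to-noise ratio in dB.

Noise floor: N = −174 + 10 log₁₀(B) + NF
10 log₁₀(1.03×10⁷) = 70.13 dB
N = −174 + 70.13 + 9.31 = −94.56 dBm
SNR = P_sig − N = −50.1 − (−94.56) = 44.46 dB → 44.5 dB

44.5 dB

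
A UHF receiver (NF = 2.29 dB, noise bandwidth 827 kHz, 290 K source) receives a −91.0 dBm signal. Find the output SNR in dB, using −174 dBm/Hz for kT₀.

Noise floor: N = −174 + 10 log₁₀(B) + NF
10 log₁₀(8.27×10⁵) = 59.18 dB
N = −174 + 59.18 + 2.29 = −112.53 dBm
SNR = P_sig − N = −91.0 − (−112.53) = 21.53 dB → 21.5 dB

21.5 dB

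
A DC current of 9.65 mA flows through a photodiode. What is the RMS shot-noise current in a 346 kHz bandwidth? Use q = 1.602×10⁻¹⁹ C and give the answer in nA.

I_n = √(2qI·B)
2qI·B = 2 × 1.602×10⁻¹⁹ × 9.65×10⁻³ × 3.46×10⁵ = 1.07×10⁻¹⁵ A²
I_n = √(1.07×10⁻¹⁵) = 3.27×10⁻⁸ A = 32.7 nA

32.7 nA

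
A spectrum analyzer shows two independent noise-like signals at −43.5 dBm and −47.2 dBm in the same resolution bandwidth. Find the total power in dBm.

−42.0 dBm

Convert to linear, add, convert back:
P₁ = 4.47×10⁻⁸ W, P₂ = 1.91×10⁻⁸ W
P_tot = 6.37×10⁻⁸ W → 10 log₁₀(P_tot / 10⁻³) = −42.0 dBm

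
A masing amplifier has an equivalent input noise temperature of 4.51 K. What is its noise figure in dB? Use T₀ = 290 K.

F = 1 + T_e/T₀ = 1 + 4.51/290 = 1.01555
NF = 10 log₁₀(1.01555) = 0.067 dB

0.067 dB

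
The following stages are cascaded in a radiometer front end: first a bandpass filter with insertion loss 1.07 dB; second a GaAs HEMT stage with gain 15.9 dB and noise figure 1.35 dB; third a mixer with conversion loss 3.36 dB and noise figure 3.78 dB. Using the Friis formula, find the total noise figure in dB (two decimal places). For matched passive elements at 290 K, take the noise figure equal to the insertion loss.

Convert to linear (a loss of L dB is a gain of −L dB): F_i = 10^(NF_i/10), G_i = 10^(G_i,dB/10)
  Stage 1: F_1 = 10^(1.07/10) = 1.279, G_1 = 10^(−1.07/10) = 0.7816
  Stage 2: F_2 = 10^(1.35/10) = 1.365, G_2 = 10^(15.9/10) = 38.90
  Stage 3: F_3 = 10^(3.78/10) = 2.388, G_3 = 10^(−3.36/10) = 0.4613
Friis cascade:
  F = 1.279 + (1.365 − 1)/0.7816 + (2.388 − 1)/30.41 = 1.791
NF = 10 log₁₀(1.791) = 2.53 dB

2.53 dB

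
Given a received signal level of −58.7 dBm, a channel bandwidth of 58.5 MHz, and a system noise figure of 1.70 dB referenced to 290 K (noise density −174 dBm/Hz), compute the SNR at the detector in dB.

35.9 dB

Noise floor: N = −174 + 10 log₁₀(B) + NF
10 log₁₀(5.85×10⁷) = 77.67 dB
N = −174 + 77.67 + 1.70 = −94.63 dBm
SNR = P_sig − N = −58.7 − (−94.63) = 35.93 dB → 35.9 dB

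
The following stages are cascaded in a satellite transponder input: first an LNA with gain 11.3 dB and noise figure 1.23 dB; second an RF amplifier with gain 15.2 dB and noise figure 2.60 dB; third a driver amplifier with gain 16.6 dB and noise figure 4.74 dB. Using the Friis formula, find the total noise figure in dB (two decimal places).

Convert to linear (a loss of L dB is a gain of −L dB): F_i = 10^(NF_i/10), G_i = 10^(G_i,dB/10)
  Stage 1: F_1 = 10^(1.23/10) = 1.327, G_1 = 10^(11.3/10) = 13.49
  Stage 2: F_2 = 10^(2.60/10) = 1.820, G_2 = 10^(15.2/10) = 33.11
  Stage 3: F_3 = 10^(4.74/10) = 2.979, G_3 = 10^(16.6/10) = 45.71
Friis cascade:
  F = 1.327 + (1.820 − 1)/13.49 + (2.979 − 1)/446.7 = 1.393
NF = 10 log₁₀(1.393) = 1.44 dB

1.44 dB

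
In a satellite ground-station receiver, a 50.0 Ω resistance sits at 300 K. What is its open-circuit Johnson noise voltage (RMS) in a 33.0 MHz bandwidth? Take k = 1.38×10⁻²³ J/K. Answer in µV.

V_n = √(4kTRB)
4kTRB = 4 × 1.38×10⁻²³ × 300 × 5.00×10¹ × 3.30×10⁷ = 2.73×10⁻¹¹ V²
V_n = √(2.73×10⁻¹¹) = 5.23×10⁻⁶ V = 5.23 µV

5.23 µV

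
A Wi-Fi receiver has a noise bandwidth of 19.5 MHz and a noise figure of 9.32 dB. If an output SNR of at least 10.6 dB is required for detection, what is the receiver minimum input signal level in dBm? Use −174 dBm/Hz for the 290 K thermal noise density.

−81.2 dBm

Sensitivity = −174 + 10 log₁₀(B) + NF + SNR_min
= −174 + 72.9 + 9.32 + 10.6
= −81.18 dBm → −81.2 dBm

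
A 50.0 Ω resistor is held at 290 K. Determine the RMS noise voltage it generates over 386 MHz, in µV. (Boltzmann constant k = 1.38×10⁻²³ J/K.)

17.6 µV

V_n = √(4kTRB)
4kTRB = 4 × 1.38×10⁻²³ × 290 × 5.00×10¹ × 3.86×10⁸ = 3.09×10⁻¹⁰ V²
V_n = √(3.09×10⁻¹⁰) = 1.76×10⁻⁵ V = 17.6 µV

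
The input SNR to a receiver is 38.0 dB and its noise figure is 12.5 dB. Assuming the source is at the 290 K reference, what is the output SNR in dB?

25.5 dB

By definition F = SNR_in/SNR_out, so in dB: SNR_out = SNR_in − NF
SNR_out = 38.0 − 12.5 = 25.5 dB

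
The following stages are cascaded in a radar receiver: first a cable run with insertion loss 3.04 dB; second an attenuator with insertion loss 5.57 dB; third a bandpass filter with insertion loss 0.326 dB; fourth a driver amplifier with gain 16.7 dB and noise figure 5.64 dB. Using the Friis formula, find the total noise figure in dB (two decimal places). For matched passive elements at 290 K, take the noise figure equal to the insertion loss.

14.58 dB

Convert to linear (a loss of L dB is a gain of −L dB): F_i = 10^(NF_i/10), G_i = 10^(G_i,dB/10)
  Stage 1: F_1 = 10^(3.04/10) = 2.014, G_1 = 10^(−3.04/10) = 0.4966
  Stage 2: F_2 = 10^(5.57/10) = 3.606, G_2 = 10^(−5.57/10) = 0.2773
  Stage 3: F_3 = 10^(0.326/10) = 1.078, G_3 = 10^(−0.326/10) = 0.9277
  Stage 4: F_4 = 10^(5.64/10) = 3.664, G_4 = 10^(16.7/10) = 46.77
Friis cascade:
  F = 2.014 + (3.606 − 1)/0.4966 + (1.078 − 1)/0.1377 + (3.664 − 1)/0.1278 = 28.68
NF = 10 log₁₀(28.68) = 14.58 dB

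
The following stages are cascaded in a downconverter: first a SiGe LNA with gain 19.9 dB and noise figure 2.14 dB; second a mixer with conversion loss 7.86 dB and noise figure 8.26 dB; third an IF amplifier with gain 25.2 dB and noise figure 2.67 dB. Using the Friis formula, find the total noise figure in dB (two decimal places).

Convert to linear (a loss of L dB is a gain of −L dB): F_i = 10^(NF_i/10), G_i = 10^(G_i,dB/10)
  Stage 1: F_1 = 10^(2.14/10) = 1.637, G_1 = 10^(19.9/10) = 97.72
  Stage 2: F_2 = 10^(8.26/10) = 6.699, G_2 = 10^(−7.86/10) = 0.1637
  Stage 3: F_3 = 10^(2.67/10) = 1.849, G_3 = 10^(25.2/10) = 331.1
Friis cascade:
  F = 1.637 + (6.699 − 1)/97.72 + (1.849 − 1)/16.00 = 1.748
NF = 10 log₁₀(1.748) = 2.43 dB

2.43 dB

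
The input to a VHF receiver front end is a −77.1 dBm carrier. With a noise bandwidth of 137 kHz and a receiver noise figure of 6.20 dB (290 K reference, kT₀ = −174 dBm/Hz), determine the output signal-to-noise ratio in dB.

Noise floor: N = −174 + 10 log₁₀(B) + NF
10 log₁₀(1.37×10⁵) = 51.37 dB
N = −174 + 51.37 + 6.20 = −116.43 dBm
SNR = P_sig − N = −77.1 − (−116.43) = 39.33 dB → 39.3 dB

39.3 dB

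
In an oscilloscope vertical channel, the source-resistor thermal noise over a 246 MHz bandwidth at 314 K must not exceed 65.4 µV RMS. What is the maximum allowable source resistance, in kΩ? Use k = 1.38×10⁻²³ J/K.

1.00 kΩ

Johnson–Nyquist: V_n = √(4kTRB) ⇒ R = V_n² / (4kTB)
4kTB = 4 × 1.38×10⁻²³ × 314 × 2.46×10⁸ = 4.26×10⁻¹²
R = (6.54×10⁻⁵)² / 4.26×10⁻¹² = 1.00×10³ Ω = 1.00 kΩ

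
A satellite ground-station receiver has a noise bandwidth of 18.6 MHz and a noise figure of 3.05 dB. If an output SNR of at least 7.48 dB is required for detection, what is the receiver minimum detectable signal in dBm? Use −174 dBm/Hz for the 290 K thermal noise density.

−90.8 dBm

Sensitivity = −174 + 10 log₁₀(B) + NF + SNR_min
= −174 + 72.7 + 3.05 + 7.48
= −90.77 dBm → −90.8 dBm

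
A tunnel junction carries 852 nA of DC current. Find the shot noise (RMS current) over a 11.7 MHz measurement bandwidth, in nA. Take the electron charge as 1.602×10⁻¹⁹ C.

I_n = √(2qI·B)
2qI·B = 2 × 1.602×10⁻¹⁹ × 8.52×10⁻⁷ × 1.17×10⁷ = 3.19×10⁻¹⁸ A²
I_n = √(3.19×10⁻¹⁸) = 1.79×10⁻⁹ A = 1.79 nA

1.79 nA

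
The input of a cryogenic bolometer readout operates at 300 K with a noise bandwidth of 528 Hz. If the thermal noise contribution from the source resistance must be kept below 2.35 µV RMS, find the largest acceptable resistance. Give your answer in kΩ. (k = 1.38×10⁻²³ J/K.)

632 kΩ

Johnson–Nyquist: V_n = √(4kTRB) ⇒ R = V_n² / (4kTB)
4kTB = 4 × 1.38×10⁻²³ × 300 × 5.28×10² = 8.74×10⁻¹⁸
R = (2.35×10⁻⁶)² / 8.74×10⁻¹⁸ = 6.32×10⁵ Ω = 632 kΩ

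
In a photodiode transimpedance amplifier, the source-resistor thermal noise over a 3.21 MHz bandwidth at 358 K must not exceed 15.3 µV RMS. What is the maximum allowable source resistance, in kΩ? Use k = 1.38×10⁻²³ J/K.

3.69 kΩ

Johnson–Nyquist: V_n = √(4kTRB) ⇒ R = V_n² / (4kTB)
4kTB = 4 × 1.38×10⁻²³ × 358 × 3.21×10⁶ = 6.34×10⁻¹⁴
R = (1.53×10⁻⁵)² / 6.34×10⁻¹⁴ = 3.69×10³ Ω = 3.69 kΩ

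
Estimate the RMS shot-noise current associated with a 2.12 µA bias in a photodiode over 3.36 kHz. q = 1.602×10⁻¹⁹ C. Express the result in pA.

47.8 pA

I_n = √(2qI·B)
2qI·B = 2 × 1.602×10⁻¹⁹ × 2.12×10⁻⁶ × 3.36×10³ = 2.28×10⁻²¹ A²
I_n = √(2.28×10⁻²¹) = 4.78×10⁻¹¹ A = 47.8 pA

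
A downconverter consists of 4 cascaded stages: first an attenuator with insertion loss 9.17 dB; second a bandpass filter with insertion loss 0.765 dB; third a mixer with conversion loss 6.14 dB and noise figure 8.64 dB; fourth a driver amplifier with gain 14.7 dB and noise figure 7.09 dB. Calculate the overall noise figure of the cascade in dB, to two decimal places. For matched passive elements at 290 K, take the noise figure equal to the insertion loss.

Convert to linear (a loss of L dB is a gain of −L dB): F_i = 10^(NF_i/10), G_i = 10^(G_i,dB/10)
  Stage 1: F_1 = 10^(9.17/10) = 8.260, G_1 = 10^(−9.17/10) = 0.1211
  Stage 2: F_2 = 10^(0.765/10) = 1.193, G_2 = 10^(−0.765/10) = 0.8385
  Stage 3: F_3 = 10^(8.64/10) = 7.311, G_3 = 10^(−6.14/10) = 0.2432
  Stage 4: F_4 = 10^(7.09/10) = 5.117, G_4 = 10^(14.7/10) = 29.51
Friis cascade:
  F = 8.260 + (1.193 − 1)/0.1211 + (7.311 − 1)/0.1015 + (5.117 − 1)/0.02469 = 238.8
NF = 10 log₁₀(238.8) = 23.78 dB

23.78 dB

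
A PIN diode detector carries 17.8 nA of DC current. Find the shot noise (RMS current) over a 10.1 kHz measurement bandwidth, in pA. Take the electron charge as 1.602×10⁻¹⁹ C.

7.59 pA

I_n = √(2qI·B)
2qI·B = 2 × 1.602×10⁻¹⁹ × 1.78×10⁻⁸ × 1.01×10⁴ = 5.76×10⁻²³ A²
I_n = √(5.76×10⁻²³) = 7.59×10⁻¹² A = 7.59 pA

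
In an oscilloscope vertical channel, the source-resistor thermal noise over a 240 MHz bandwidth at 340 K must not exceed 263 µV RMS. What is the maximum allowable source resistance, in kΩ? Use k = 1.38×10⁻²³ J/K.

Johnson–Nyquist: V_n = √(4kTRB) ⇒ R = V_n² / (4kTB)
4kTB = 4 × 1.38×10⁻²³ × 340 × 2.40×10⁸ = 4.50×10⁻¹²
R = (2.63×10⁻⁴)² / 4.50×10⁻¹² = 1.54×10⁴ Ω = 15.4 kΩ

15.4 kΩ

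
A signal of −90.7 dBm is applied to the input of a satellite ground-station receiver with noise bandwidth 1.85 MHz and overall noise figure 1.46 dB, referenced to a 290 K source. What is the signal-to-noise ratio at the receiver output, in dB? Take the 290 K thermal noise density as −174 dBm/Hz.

Noise floor: N = −174 + 10 log₁₀(B) + NF
10 log₁₀(1.85×10⁶) = 62.67 dB
N = −174 + 62.67 + 1.46 = −109.87 dBm
SNR = P_sig − N = −90.7 − (−109.87) = 19.17 dB → 19.2 dB

19.2 dB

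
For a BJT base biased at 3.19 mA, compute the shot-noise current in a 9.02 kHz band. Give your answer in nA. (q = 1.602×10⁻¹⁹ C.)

3.04 nA

I_n = √(2qI·B)
2qI·B = 2 × 1.602×10⁻¹⁹ × 3.19×10⁻³ × 9.02×10³ = 9.22×10⁻¹⁸ A²
I_n = √(9.22×10⁻¹⁸) = 3.04×10⁻⁹ A = 3.04 nA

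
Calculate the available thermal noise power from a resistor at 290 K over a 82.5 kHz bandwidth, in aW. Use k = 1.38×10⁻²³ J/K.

P_n = kTB = 1.38×10⁻²³ × 290 × 8.25×10⁴ = 3.30×10⁻¹⁶ W = 330 aW

330 aW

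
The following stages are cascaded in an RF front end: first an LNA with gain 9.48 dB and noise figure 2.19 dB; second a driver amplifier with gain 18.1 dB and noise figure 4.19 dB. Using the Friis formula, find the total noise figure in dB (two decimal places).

Convert to linear (a loss of L dB is a gain of −L dB): F_i = 10^(NF_i/10), G_i = 10^(G_i,dB/10)
  Stage 1: F_1 = 10^(2.19/10) = 1.656, G_1 = 10^(9.48/10) = 8.872
  Stage 2: F_2 = 10^(4.19/10) = 2.624, G_2 = 10^(18.1/10) = 64.57
Friis cascade:
  F = 1.656 + (2.624 − 1)/8.872 = 1.839
NF = 10 log₁₀(1.839) = 2.65 dB

2.65 dB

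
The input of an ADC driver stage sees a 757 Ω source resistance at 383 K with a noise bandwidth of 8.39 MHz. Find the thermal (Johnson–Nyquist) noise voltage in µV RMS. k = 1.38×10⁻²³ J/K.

V_n = √(4kTRB)
4kTRB = 4 × 1.38×10⁻²³ × 383 × 7.57×10² × 8.39×10⁶ = 1.34×10⁻¹⁰ V²
V_n = √(1.34×10⁻¹⁰) = 1.16×10⁻⁵ V = 11.6 µV

11.6 µV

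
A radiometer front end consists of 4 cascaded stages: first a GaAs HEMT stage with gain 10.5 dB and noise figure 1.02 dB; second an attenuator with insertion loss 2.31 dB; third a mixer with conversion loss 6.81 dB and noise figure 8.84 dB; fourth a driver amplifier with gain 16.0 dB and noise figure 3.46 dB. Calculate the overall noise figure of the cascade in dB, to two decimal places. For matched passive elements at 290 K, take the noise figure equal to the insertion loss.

Convert to linear (a loss of L dB is a gain of −L dB): F_i = 10^(NF_i/10), G_i = 10^(G_i,dB/10)
  Stage 1: F_1 = 10^(1.02/10) = 1.265, G_1 = 10^(10.5/10) = 11.22
  Stage 2: F_2 = 10^(2.31/10) = 1.702, G_2 = 10^(−2.31/10) = 0.5875
  Stage 3: F_3 = 10^(8.84/10) = 7.656, G_3 = 10^(−6.81/10) = 0.2084
  Stage 4: F_4 = 10^(3.46/10) = 2.218, G_4 = 10^(16.0/10) = 39.81
Friis cascade:
  F = 1.265 + (1.702 − 1)/11.22 + (7.656 − 1)/6.592 + (2.218 − 1)/1.374 = 3.224
NF = 10 log₁₀(3.224) = 5.08 dB

5.08 dB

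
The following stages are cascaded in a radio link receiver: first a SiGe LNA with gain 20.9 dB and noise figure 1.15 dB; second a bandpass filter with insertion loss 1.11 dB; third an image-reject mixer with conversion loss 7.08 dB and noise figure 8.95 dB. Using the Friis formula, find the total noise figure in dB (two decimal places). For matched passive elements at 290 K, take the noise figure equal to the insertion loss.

1.39 dB

Convert to linear (a loss of L dB is a gain of −L dB): F_i = 10^(NF_i/10), G_i = 10^(G_i,dB/10)
  Stage 1: F_1 = 10^(1.15/10) = 1.303, G_1 = 10^(20.9/10) = 123.0
  Stage 2: F_2 = 10^(1.11/10) = 1.291, G_2 = 10^(−1.11/10) = 0.7745
  Stage 3: F_3 = 10^(8.95/10) = 7.852, G_3 = 10^(−7.08/10) = 0.1959
Friis cascade:
  F = 1.303 + (1.291 − 1)/123.0 + (7.852 − 1)/95.28 = 1.377
NF = 10 log₁₀(1.377) = 1.39 dB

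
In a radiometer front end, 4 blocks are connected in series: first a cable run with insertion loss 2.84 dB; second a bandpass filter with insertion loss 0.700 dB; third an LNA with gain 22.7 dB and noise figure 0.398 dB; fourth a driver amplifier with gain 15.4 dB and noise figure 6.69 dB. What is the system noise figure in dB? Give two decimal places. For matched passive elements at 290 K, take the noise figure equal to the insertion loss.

4.02 dB

Convert to linear (a loss of L dB is a gain of −L dB): F_i = 10^(NF_i/10), G_i = 10^(G_i,dB/10)
  Stage 1: F_1 = 10^(2.84/10) = 1.923, G_1 = 10^(−2.84/10) = 0.5200
  Stage 2: F_2 = 10^(0.700/10) = 1.175, G_2 = 10^(−0.700/10) = 0.8511
  Stage 3: F_3 = 10^(0.398/10) = 1.096, G_3 = 10^(22.7/10) = 186.2
  Stage 4: F_4 = 10^(6.69/10) = 4.667, G_4 = 10^(15.4/10) = 34.67
Friis cascade:
  F = 1.923 + (1.175 − 1)/0.5200 + (1.096 − 1)/0.4426 + (4.667 − 1)/82.41 = 2.521
NF = 10 log₁₀(2.521) = 4.02 dB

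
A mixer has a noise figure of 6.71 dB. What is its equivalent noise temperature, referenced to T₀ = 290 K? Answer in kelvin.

1070 K

F = 10^(6.71/10) = 4.68813
T_e = (F − 1)·T₀ = (4.68813 − 1) × 290 = 1070 K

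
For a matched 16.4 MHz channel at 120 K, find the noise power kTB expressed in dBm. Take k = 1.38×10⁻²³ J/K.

−105.7 dBm

P_n = kTB = 1.38×10⁻²³ × 120 × 1.64×10⁷ = 2.72×10⁻¹⁴ W
In dBm: 10 log₁₀(2.72×10⁻¹⁴ / 10⁻³) = −105.7 dBm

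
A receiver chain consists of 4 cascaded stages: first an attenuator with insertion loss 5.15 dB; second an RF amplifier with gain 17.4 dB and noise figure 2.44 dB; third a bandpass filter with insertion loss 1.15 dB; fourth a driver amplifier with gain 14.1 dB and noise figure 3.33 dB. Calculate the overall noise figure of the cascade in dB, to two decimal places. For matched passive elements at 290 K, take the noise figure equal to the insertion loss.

Convert to linear (a loss of L dB is a gain of −L dB): F_i = 10^(NF_i/10), G_i = 10^(G_i,dB/10)
  Stage 1: F_1 = 10^(5.15/10) = 3.273, G_1 = 10^(−5.15/10) = 0.3055
  Stage 2: F_2 = 10^(2.44/10) = 1.754, G_2 = 10^(17.4/10) = 54.95
  Stage 3: F_3 = 10^(1.15/10) = 1.303, G_3 = 10^(−1.15/10) = 0.7674
  Stage 4: F_4 = 10^(3.33/10) = 2.153, G_4 = 10^(14.1/10) = 25.70
Friis cascade:
  F = 3.273 + (1.754 − 1)/0.3055 + (1.303 − 1)/16.79 + (2.153 − 1)/12.88 = 5.849
NF = 10 log₁₀(5.849) = 7.67 dB

7.67 dB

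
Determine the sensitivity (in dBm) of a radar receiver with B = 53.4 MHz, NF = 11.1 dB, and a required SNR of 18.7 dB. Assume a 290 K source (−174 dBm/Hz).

−66.9 dBm

Sensitivity = −174 + 10 log₁₀(B) + NF + SNR_min
= −174 + 77.28 + 11.1 + 18.7
= −66.92 dBm → −66.9 dBm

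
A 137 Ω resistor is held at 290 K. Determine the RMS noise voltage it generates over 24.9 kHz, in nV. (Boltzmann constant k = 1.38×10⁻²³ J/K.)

V_n = √(4kTRB)
4kTRB = 4 × 1.38×10⁻²³ × 290 × 1.37×10² × 2.49×10⁴ = 5.46×10⁻¹⁴ V²
V_n = √(5.46×10⁻¹⁴) = 2.34×10⁻⁷ V = 234 nV

234 nV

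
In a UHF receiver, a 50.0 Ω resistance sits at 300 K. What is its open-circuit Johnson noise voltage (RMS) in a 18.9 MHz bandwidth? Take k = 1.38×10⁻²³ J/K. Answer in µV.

V_n = √(4kTRB)
4kTRB = 4 × 1.38×10⁻²³ × 300 × 5.00×10¹ × 1.89×10⁷ = 1.56×10⁻¹¹ V²
V_n = √(1.56×10⁻¹¹) = 3.96×10⁻⁶ V = 3.96 µV

3.96 µV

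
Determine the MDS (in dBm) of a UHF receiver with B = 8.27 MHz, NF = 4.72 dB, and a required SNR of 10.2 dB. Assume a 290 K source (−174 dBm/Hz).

−89.9 dBm

Sensitivity = −174 + 10 log₁₀(B) + NF + SNR_min
= −174 + 69.18 + 4.72 + 10.2
= −89.90 dBm → −89.9 dBm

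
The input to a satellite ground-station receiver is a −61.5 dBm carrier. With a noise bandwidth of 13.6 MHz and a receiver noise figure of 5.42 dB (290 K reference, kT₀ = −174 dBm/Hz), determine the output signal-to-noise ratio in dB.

Noise floor: N = −174 + 10 log₁₀(B) + NF
10 log₁₀(1.36×10⁷) = 71.34 dB
N = −174 + 71.34 + 5.42 = −97.24 dBm
SNR = P_sig − N = −61.5 − (−97.24) = 35.74 dB → 35.7 dB

35.7 dB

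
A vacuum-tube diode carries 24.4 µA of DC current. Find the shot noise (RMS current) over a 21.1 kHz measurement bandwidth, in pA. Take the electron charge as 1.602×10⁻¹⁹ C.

I_n = √(2qI·B)
2qI·B = 2 × 1.602×10⁻¹⁹ × 2.44×10⁻⁵ × 2.11×10⁴ = 1.65×10⁻¹⁹ A²
I_n = √(1.65×10⁻¹⁹) = 4.06×10⁻¹⁰ A = 406 pA

406 pA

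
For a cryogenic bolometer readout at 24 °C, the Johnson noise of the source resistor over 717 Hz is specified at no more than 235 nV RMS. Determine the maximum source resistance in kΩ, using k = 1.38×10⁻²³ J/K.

4.70 kΩ

T = 24 °C + 273.15 = 297.15 K
Johnson–Nyquist: V_n = √(4kTRB) ⇒ R = V_n² / (4kTB)
4kTB = 4 × 1.38×10⁻²³ × 297.15 × 7.17×10² = 1.18×10⁻¹⁷
R = (2.35×10⁻⁷)² / 1.18×10⁻¹⁷ = 4.70×10³ Ω = 4.70 kΩ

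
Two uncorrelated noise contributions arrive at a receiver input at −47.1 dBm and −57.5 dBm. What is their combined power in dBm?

−46.7 dBm

Convert to linear, add, convert back:
P₁ = 1.95×10⁻⁸ W, P₂ = 1.78×10⁻⁹ W
P_tot = 2.13×10⁻⁸ W → 10 log₁₀(P_tot / 10⁻³) = −46.7 dBm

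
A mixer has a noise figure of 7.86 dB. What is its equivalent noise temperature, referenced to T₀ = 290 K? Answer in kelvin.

1482 K

F = 10^(7.86/10) = 6.10942
T_e = (F − 1)·T₀ = (6.10942 − 1) × 290 = 1482 K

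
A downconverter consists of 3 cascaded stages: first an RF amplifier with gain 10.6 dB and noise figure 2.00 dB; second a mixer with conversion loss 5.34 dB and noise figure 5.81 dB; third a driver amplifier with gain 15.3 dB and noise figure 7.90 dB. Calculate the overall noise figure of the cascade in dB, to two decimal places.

5.27 dB

Convert to linear (a loss of L dB is a gain of −L dB): F_i = 10^(NF_i/10), G_i = 10^(G_i,dB/10)
  Stage 1: F_1 = 10^(2.00/10) = 1.585, G_1 = 10^(10.6/10) = 11.48
  Stage 2: F_2 = 10^(5.81/10) = 3.811, G_2 = 10^(−5.34/10) = 0.2924
  Stage 3: F_3 = 10^(7.90/10) = 6.166, G_3 = 10^(15.3/10) = 33.88
Friis cascade:
  F = 1.585 + (3.811 − 1)/11.48 + (6.166 − 1)/3.357 = 3.368
NF = 10 log₁₀(3.368) = 5.27 dB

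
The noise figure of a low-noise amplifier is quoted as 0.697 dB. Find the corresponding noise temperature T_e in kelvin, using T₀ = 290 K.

F = 10^(0.697/10) = 1.17409
T_e = (F − 1)·T₀ = (1.17409 − 1) × 290 = 50.5 K

50.5 K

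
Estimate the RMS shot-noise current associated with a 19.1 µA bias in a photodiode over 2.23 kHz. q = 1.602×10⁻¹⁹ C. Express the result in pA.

I_n = √(2qI·B)
2qI·B = 2 × 1.602×10⁻¹⁹ × 1.91×10⁻⁵ × 2.23×10³ = 1.36×10⁻²⁰ A²
I_n = √(1.36×10⁻²⁰) = 1.17×10⁻¹⁰ A = 117 pA

117 pA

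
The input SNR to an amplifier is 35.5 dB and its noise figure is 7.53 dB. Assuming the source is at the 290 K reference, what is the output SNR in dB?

By definition F = SNR_in/SNR_out, so in dB: SNR_out = SNR_in − NF
SNR_out = 35.5 − 7.53 = 27.97 dB

27.97 dB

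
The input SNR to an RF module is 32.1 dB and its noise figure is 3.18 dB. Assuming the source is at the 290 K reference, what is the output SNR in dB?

By definition F = SNR_in/SNR_out, so in dB: SNR_out = SNR_in − NF
SNR_out = 32.1 − 3.18 = 28.92 dB

28.92 dB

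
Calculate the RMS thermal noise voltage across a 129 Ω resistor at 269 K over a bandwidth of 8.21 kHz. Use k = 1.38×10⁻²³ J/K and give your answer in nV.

V_n = √(4kTRB)
4kTRB = 4 × 1.38×10⁻²³ × 269 × 1.29×10² × 8.21×10³ = 1.57×10⁻¹⁴ V²
V_n = √(1.57×10⁻¹⁴) = 1.25×10⁻⁷ V = 125 nV

125 nV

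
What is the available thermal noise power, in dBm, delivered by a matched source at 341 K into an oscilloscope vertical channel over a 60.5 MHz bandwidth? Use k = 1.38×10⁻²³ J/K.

−95.5 dBm

P_n = kTB = 1.38×10⁻²³ × 341 × 6.05×10⁷ = 2.85×10⁻¹³ W
In dBm: 10 log₁₀(2.85×10⁻¹³ / 10⁻³) = −95.5 dBm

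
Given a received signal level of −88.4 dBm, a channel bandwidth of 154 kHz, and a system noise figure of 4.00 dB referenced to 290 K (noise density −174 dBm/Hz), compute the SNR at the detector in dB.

Noise floor: N = −174 + 10 log₁₀(B) + NF
10 log₁₀(1.54×10⁵) = 51.88 dB
N = −174 + 51.88 + 4.00 = −118.12 dBm
SNR = P_sig − N = −88.4 − (−118.12) = 29.72 dB → 29.7 dB

29.7 dB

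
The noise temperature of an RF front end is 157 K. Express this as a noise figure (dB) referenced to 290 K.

F = 1 + T_e/T₀ = 1 + 157/290 = 1.54138
NF = 10 log₁₀(1.54138) = 1.88 dB

1.88 dB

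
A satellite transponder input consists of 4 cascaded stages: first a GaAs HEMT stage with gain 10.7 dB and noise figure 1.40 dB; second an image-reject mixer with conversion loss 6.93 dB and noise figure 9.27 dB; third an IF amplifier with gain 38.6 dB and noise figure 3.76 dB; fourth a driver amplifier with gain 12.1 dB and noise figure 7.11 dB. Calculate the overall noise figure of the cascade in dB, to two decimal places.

Convert to linear (a loss of L dB is a gain of −L dB): F_i = 10^(NF_i/10), G_i = 10^(G_i,dB/10)
  Stage 1: F_1 = 10^(1.40/10) = 1.380, G_1 = 10^(10.7/10) = 11.75
  Stage 2: F_2 = 10^(9.27/10) = 8.453, G_2 = 10^(−6.93/10) = 0.2028
  Stage 3: F_3 = 10^(3.76/10) = 2.377, G_3 = 10^(38.6/10) = 7244
  Stage 4: F_4 = 10^(7.11/10) = 5.140, G_4 = 10^(12.1/10) = 16.22
Friis cascade:
  F = 1.380 + (8.453 − 1)/11.75 + (2.377 − 1)/2.382 + (5.140 − 1)/1.726×10⁴ = 2.593
NF = 10 log₁₀(2.593) = 4.14 dB

4.14 dB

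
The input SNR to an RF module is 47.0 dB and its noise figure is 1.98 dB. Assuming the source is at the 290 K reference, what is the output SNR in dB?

By definition F = SNR_in/SNR_out, so in dB: SNR_out = SNR_in − NF
SNR_out = 47.0 − 1.98 = 45.02 dB

45.02 dB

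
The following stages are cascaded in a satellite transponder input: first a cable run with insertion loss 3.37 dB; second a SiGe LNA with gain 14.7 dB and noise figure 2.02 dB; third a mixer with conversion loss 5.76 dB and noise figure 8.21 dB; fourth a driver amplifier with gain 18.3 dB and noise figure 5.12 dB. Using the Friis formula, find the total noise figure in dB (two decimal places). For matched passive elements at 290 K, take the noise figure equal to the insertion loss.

Convert to linear (a loss of L dB is a gain of −L dB): F_i = 10^(NF_i/10), G_i = 10^(G_i,dB/10)
  Stage 1: F_1 = 10^(3.37/10) = 2.173, G_1 = 10^(−3.37/10) = 0.4603
  Stage 2: F_2 = 10^(2.02/10) = 1.592, G_2 = 10^(14.7/10) = 29.51
  Stage 3: F_3 = 10^(8.21/10) = 6.622, G_3 = 10^(−5.76/10) = 0.2655
  Stage 4: F_4 = 10^(5.12/10) = 3.251, G_4 = 10^(18.3/10) = 67.61
Friis cascade:
  F = 2.173 + (1.592 − 1)/0.4603 + (6.622 − 1)/13.58 + (3.251 − 1)/3.606 = 4.498
NF = 10 log₁₀(4.498) = 6.53 dB

6.53 dB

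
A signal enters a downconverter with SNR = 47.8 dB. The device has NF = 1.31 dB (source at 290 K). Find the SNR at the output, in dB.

46.49 dB

By definition F = SNR_in/SNR_out, so in dB: SNR_out = SNR_in − NF
SNR_out = 47.8 − 1.31 = 46.49 dB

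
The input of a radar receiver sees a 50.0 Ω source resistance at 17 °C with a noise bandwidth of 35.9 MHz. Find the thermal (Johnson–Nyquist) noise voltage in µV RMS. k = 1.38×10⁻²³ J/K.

5.36 µV

T = 17 °C + 273.15 = 290.15 K
V_n = √(4kTRB)
4kTRB = 4 × 1.38×10⁻²³ × 290.15 × 5.00×10¹ × 3.59×10⁷ = 2.87×10⁻¹¹ V²
V_n = √(2.87×10⁻¹¹) = 5.36×10⁻⁶ V = 5.36 µV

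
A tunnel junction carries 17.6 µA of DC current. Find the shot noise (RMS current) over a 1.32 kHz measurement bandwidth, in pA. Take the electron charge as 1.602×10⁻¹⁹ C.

I_n = √(2qI·B)
2qI·B = 2 × 1.602×10⁻¹⁹ × 1.76×10⁻⁵ × 1.32×10³ = 7.44×10⁻²¹ A²
I_n = √(7.44×10⁻²¹) = 8.63×10⁻¹¹ A = 86.3 pA

86.3 pA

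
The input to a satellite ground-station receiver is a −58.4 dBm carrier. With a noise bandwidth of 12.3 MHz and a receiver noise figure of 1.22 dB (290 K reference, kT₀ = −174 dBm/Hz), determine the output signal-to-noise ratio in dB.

43.5 dB

Noise floor: N = −174 + 10 log₁₀(B) + NF
10 log₁₀(1.23×10⁷) = 70.9 dB
N = −174 + 70.9 + 1.22 = −101.88 dBm
SNR = P_sig − N = −58.4 − (−101.88) = 43.48 dB → 43.5 dB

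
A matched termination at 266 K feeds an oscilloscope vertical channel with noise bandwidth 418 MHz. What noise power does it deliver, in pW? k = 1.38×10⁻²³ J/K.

P_n = kTB = 1.38×10⁻²³ × 266 × 4.18×10⁸ = 1.53×10⁻¹² W = 1.53 pW

1.53 pW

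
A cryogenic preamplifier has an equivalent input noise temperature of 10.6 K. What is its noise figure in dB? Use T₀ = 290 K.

F = 1 + T_e/T₀ = 1 + 10.6/290 = 1.03655
NF = 10 log₁₀(1.03655) = 0.156 dB

0.156 dB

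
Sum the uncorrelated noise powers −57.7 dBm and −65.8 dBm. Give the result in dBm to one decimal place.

−57.1 dBm

Convert to linear, add, convert back:
P₁ = 1.70×10⁻⁹ W, P₂ = 2.63×10⁻¹⁰ W
P_tot = 1.96×10⁻⁹ W → 10 log₁₀(P_tot / 10⁻³) = −57.1 dBm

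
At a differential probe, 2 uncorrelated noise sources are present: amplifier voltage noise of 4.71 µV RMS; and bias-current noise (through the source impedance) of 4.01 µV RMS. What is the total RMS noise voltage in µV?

Uncorrelated sources add in power (mean-square): V_tot = √(ΣV_i²)
V_tot = √[(4.71×10⁻⁶)² + (4.01×10⁻⁶)²] = 6.19×10⁻⁶ V = 6.19 µV

6.19 µV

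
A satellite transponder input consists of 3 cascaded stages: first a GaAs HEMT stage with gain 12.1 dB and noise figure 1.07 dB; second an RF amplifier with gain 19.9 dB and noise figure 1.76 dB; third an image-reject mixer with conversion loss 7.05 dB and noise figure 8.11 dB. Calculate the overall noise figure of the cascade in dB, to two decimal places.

Convert to linear (a loss of L dB is a gain of −L dB): F_i = 10^(NF_i/10), G_i = 10^(G_i,dB/10)
  Stage 1: F_1 = 10^(1.07/10) = 1.279, G_1 = 10^(12.1/10) = 16.22
  Stage 2: F_2 = 10^(1.76/10) = 1.500, G_2 = 10^(19.9/10) = 97.72
  Stage 3: F_3 = 10^(8.11/10) = 6.471, G_3 = 10^(−7.05/10) = 0.1972
Friis cascade:
  F = 1.279 + (1.500 − 1)/16.22 + (6.471 − 1)/1585 = 1.314
NF = 10 log₁₀(1.314) = 1.18 dB

1.18 dB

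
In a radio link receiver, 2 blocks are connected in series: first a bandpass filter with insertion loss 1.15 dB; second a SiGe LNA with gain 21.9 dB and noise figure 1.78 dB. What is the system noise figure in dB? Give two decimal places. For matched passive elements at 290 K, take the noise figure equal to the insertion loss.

Convert to linear (a loss of L dB is a gain of −L dB): F_i = 10^(NF_i/10), G_i = 10^(G_i,dB/10)
  Stage 1: F_1 = 10^(1.15/10) = 1.303, G_1 = 10^(−1.15/10) = 0.7674
  Stage 2: F_2 = 10^(1.78/10) = 1.507, G_2 = 10^(21.9/10) = 154.9
Friis cascade:
  F = 1.303 + (1.507 − 1)/0.7674 = 1.963
NF = 10 log₁₀(1.963) = 2.93 dB

2.93 dB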